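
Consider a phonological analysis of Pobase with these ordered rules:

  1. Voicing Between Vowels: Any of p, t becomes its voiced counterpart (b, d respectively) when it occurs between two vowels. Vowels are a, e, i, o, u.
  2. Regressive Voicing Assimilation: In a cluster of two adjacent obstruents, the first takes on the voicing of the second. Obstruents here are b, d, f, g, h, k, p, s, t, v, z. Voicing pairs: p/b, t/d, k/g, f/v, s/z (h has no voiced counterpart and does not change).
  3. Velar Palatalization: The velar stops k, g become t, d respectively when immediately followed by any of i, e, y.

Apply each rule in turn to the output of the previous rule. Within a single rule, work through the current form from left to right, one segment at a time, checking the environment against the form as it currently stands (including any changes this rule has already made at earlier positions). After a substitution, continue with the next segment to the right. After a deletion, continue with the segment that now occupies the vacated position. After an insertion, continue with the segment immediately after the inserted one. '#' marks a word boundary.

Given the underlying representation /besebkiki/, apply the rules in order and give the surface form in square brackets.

1 Voicing Between Vowels: no change — [besebkiki]
2 Regressive Voicing Assimilation: [besebkiki] → [besepkiki]
3 Velar Palatalization: [besepkiki] → [beseptiti]

[beseptiti]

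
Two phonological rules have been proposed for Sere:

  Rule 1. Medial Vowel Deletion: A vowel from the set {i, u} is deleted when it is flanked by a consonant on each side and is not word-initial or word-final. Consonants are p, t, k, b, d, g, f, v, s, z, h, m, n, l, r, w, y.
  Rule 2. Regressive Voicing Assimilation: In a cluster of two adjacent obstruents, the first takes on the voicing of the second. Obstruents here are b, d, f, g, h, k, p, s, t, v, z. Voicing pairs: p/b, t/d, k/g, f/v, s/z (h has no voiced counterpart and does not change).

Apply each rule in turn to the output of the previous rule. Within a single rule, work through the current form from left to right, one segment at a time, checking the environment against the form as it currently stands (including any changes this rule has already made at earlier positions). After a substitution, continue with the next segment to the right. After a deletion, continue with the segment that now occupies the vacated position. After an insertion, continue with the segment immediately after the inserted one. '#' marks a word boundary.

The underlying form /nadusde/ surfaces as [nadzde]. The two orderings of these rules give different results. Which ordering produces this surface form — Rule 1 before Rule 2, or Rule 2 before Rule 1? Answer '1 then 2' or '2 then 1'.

Order 1 then 2:
  1 Medial Vowel Deletion: [nadusde] → [nadsde]
  2 Regressive Voicing Assimilation: [nadsde] → [natzde]
  result: [natzde]
Order 2 then 1:
  2 Regressive Voicing Assimilation: [nadusde] → [naduzde]
  1 Medial Vowel Deletion: [naduzde] → [nadzde]
  result: [nadzde]

2 then 1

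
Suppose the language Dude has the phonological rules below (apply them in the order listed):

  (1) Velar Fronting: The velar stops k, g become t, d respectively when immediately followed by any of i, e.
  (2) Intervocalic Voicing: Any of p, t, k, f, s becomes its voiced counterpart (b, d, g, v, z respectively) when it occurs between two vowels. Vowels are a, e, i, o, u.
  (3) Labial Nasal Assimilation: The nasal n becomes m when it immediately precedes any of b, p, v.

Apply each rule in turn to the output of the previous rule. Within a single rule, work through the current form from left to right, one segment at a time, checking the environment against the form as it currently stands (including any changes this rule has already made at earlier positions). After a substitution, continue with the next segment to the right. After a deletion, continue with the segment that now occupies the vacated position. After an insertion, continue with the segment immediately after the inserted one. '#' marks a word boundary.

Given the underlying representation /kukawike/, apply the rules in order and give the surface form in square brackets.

[kugawide]

(1) Velar Fronting: [kukawike] → [kukawite]
(2) Intervocalic Voicing: [kukawite] → [kugawide]
(3) Labial Nasal Assimilation: no change — [kugawide]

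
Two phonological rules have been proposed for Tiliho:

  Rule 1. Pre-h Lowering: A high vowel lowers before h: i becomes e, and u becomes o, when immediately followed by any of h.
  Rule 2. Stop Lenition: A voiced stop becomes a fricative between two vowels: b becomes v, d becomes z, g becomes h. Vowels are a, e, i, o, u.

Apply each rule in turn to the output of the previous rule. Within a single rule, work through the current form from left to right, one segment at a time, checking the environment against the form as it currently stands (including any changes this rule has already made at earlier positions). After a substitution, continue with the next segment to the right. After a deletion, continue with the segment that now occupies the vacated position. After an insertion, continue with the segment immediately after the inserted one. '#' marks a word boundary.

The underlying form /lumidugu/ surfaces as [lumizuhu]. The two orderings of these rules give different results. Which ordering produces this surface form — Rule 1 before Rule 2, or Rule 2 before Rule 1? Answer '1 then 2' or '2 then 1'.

Order 1 then 2:
  1 Pre-h Lowering: no change — [lumidugu]
  2 Stop Lenition: [lumidugu] → [lumizuhu]
  result: [lumizuhu]
Order 2 then 1:
  2 Stop Lenition: [lumidugu] → [lumizuhu]
  1 Pre-h Lowering: [lumizuhu] → [lumizohu]
  result: [lumizohu]

1 then 2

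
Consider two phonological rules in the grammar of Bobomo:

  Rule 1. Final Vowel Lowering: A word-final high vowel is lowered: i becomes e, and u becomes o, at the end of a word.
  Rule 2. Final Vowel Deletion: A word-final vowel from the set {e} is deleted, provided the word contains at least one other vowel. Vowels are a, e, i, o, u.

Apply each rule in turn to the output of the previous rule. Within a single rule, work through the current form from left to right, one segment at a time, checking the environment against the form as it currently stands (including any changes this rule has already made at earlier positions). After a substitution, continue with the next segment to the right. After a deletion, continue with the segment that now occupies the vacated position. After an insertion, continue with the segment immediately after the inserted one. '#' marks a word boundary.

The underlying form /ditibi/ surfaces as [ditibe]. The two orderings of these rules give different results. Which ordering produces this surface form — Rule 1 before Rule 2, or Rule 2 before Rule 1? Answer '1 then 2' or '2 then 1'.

Order 1 then 2:
  1 Final Vowel Lowering: [ditibi] → [ditibe]
  2 Final Vowel Deletion: [ditibe] → [ditib]
  result: [ditib]
Order 2 then 1:
  2 Final Vowel Deletion: no change — [ditibi]
  1 Final Vowel Lowering: [ditibi] → [ditibe]
  result: [ditibe]

2 then 1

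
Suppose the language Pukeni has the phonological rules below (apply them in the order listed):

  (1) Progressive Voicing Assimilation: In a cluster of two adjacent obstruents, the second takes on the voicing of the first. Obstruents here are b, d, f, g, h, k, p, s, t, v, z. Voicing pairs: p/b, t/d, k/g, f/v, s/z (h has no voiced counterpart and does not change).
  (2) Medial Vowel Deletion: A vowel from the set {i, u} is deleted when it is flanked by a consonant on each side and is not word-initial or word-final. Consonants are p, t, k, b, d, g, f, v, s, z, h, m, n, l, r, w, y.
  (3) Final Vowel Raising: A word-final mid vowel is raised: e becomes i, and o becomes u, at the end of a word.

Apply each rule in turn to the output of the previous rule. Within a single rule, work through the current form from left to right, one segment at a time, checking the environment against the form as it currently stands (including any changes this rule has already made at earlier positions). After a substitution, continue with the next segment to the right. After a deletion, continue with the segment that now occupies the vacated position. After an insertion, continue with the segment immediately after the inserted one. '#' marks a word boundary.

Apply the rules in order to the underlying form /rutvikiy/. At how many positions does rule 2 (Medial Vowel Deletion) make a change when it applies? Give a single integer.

3

(1) Progressive Voicing Assimilation: [rutvikiy] → [rutfikiy]
(2) Medial Vowel Deletion: [rutfikiy] → [rtfky]
(3) Final Vowel Raising: no change — [rtfky]
Rule 2 changed 3 position(s).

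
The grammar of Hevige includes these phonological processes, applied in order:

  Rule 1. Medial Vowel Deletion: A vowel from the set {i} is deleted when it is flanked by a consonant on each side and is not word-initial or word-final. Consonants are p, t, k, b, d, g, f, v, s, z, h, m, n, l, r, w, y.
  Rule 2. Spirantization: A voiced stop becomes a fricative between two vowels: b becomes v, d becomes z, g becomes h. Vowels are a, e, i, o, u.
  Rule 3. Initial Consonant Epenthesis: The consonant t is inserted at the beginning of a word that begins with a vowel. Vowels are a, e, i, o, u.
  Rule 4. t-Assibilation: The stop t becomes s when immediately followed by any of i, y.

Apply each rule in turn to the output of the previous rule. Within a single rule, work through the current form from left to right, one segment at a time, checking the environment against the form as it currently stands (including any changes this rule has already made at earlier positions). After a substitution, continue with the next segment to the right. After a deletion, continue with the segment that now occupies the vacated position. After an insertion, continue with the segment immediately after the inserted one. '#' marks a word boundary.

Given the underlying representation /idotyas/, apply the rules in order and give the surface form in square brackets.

Rule 1 Medial Vowel Deletion: no change — [idotyas]
Rule 2 Spirantization: [idotyas] → [izotyas]
Rule 3 Initial Consonant Epenthesis: [izotyas] → [tizotyas]
Rule 4 t-Assibilation: [tizotyas] → [sizosyas]

[sizosyas]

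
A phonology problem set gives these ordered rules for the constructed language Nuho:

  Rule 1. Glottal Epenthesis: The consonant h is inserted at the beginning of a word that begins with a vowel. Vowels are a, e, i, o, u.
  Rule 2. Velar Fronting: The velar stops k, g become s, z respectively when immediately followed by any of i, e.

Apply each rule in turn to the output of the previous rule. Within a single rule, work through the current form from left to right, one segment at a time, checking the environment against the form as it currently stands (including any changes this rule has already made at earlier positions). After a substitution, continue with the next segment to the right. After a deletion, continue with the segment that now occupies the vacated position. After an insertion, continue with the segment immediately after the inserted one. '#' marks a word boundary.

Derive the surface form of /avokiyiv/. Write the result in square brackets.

[havosiyiv]

Rule 1 Glottal Epenthesis: [avokiyiv] → [havokiyiv]
Rule 2 Velar Fronting: [havokiyiv] → [havosiyiv]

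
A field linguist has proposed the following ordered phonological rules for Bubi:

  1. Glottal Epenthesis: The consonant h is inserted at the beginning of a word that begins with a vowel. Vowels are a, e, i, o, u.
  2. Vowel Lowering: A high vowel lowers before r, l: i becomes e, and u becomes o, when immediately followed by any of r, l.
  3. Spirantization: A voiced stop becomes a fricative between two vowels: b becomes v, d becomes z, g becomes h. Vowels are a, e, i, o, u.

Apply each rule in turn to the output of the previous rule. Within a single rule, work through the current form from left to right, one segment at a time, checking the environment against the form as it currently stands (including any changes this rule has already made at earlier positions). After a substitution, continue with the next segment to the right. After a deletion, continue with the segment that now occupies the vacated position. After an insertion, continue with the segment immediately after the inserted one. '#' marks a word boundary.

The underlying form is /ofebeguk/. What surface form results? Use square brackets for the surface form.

[hofevehuk]

1 Glottal Epenthesis: [ofebeguk] → [hofebeguk]
2 Vowel Lowering: no change — [hofebeguk]
3 Spirantization: [hofebeguk] → [hofevehuk]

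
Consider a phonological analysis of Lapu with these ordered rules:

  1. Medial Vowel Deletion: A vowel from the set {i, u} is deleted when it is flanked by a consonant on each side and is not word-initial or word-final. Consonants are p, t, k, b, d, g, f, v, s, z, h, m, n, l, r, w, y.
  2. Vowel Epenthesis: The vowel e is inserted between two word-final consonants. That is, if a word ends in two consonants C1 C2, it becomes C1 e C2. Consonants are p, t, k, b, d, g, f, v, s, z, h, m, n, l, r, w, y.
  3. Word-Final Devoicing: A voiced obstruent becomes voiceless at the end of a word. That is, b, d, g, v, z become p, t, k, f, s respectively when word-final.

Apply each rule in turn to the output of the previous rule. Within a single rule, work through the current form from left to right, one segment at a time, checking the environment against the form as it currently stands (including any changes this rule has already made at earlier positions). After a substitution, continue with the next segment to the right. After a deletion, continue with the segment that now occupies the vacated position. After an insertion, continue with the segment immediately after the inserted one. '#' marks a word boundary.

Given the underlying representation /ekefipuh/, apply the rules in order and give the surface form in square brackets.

1 Medial Vowel Deletion: [ekefipuh] → [ekefph]
2 Vowel Epenthesis: [ekefph] → [ekefpeh]
3 Word-Final Devoicing: no change — [ekefpeh]

[ekefpeh]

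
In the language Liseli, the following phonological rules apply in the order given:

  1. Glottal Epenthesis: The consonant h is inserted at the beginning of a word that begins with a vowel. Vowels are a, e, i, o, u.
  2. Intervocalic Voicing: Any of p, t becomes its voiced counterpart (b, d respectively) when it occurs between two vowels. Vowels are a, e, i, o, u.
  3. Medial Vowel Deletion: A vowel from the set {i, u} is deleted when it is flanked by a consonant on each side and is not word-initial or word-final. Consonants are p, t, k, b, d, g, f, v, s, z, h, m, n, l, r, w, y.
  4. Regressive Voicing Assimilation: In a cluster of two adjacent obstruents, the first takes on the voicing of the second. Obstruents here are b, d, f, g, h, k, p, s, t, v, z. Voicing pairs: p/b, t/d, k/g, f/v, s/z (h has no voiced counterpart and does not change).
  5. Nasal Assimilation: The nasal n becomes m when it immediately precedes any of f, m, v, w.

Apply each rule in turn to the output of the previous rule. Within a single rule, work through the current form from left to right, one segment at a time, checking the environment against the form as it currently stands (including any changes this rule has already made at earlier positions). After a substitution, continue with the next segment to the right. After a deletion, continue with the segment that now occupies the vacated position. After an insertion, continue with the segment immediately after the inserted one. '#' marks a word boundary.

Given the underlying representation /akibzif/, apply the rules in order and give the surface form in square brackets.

1 Glottal Epenthesis: [akibzif] → [hakibzif]
2 Intervocalic Voicing: no change — [hakibzif]
3 Medial Vowel Deletion: [hakibzif] → [hakbzf]
4 Regressive Voicing Assimilation: [hakbzf] → [hagbsf]
5 Nasal Assimilation: no change — [hagbsf]

[hagbsf]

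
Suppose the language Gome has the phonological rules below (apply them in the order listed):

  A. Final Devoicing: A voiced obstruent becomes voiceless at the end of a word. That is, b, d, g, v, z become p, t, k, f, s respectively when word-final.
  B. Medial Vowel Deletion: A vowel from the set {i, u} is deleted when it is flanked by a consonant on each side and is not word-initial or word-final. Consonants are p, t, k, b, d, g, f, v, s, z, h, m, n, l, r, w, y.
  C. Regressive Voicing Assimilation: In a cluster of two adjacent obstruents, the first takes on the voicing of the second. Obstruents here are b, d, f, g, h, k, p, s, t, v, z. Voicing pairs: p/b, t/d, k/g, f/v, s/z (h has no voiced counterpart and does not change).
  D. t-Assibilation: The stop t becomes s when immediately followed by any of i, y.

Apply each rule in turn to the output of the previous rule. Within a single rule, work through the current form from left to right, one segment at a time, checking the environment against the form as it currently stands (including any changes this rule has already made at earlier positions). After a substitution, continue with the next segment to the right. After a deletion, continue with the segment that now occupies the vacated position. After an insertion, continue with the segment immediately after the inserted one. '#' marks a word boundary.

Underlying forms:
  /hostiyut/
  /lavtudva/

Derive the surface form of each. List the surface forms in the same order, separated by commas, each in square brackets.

/hostiyut/:
  A Final Devoicing: no change — [hostiyut]
  B Medial Vowel Deletion: [hostiyut] → [hostyt]
  C Regressive Voicing Assimilation: no change — [hostyt]
  D t-Assibilation: [hostyt] → [hossyt]
/lavtudva/:
  A Final Devoicing: no change — [lavtudva]
  B Medial Vowel Deletion: [lavtudva] → [lavtdva]
  C Regressive Voicing Assimilation: [lavtdva] → [lafddva]
  D t-Assibilation: no change — [lafddva]

[hossyt], [lafddva]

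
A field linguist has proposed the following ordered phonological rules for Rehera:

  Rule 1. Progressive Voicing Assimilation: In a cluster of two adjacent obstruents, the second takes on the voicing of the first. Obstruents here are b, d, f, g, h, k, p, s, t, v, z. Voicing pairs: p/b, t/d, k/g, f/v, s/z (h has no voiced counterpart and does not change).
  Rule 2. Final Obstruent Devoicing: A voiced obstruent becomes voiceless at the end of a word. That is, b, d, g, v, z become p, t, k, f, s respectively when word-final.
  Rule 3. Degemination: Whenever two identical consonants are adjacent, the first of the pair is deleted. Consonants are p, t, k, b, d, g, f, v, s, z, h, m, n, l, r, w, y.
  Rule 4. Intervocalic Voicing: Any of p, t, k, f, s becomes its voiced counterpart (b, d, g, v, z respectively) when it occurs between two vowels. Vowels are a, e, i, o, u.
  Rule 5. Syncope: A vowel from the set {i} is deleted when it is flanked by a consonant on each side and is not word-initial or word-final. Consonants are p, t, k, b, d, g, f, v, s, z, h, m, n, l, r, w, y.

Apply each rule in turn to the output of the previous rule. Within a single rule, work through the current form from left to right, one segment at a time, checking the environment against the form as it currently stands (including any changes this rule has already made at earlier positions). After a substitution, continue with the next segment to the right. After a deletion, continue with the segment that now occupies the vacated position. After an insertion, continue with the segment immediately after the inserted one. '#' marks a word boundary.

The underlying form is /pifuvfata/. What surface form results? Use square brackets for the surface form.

[pvuvada]

Rule 1 Progressive Voicing Assimilation: [pifuvfata] → [pifuvvata]
Rule 2 Final Obstruent Devoicing: no change — [pifuvvata]
Rule 3 Degemination: [pifuvvata] → [pifuvata]
Rule 4 Intervocalic Voicing: [pifuvata] → [pivuvada]
Rule 5 Syncope: [pivuvada] → [pvuvada]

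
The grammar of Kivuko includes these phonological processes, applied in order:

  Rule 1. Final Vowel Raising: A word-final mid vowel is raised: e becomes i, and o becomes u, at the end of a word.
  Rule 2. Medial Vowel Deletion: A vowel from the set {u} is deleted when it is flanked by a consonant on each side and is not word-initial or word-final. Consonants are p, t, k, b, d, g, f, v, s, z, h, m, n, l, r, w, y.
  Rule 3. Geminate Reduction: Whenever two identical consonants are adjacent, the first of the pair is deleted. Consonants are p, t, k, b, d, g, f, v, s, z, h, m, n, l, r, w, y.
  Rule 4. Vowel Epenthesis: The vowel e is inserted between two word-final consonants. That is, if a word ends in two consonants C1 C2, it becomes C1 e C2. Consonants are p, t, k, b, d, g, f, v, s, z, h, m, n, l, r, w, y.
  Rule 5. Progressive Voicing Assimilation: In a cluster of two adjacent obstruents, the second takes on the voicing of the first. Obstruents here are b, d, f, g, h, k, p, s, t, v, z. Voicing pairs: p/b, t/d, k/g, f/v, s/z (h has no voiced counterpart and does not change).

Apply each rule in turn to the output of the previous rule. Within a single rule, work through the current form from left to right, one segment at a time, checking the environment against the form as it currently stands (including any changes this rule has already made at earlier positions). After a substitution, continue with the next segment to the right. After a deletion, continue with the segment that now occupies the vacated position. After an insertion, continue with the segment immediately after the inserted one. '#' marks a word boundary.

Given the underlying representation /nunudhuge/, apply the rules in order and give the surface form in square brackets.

Rule 1 Final Vowel Raising: [nunudhuge] → [nunudhugi]
Rule 2 Medial Vowel Deletion: [nunudhugi] → [nndhgi]
Rule 3 Geminate Reduction: [nndhgi] → [ndhgi]
Rule 4 Vowel Epenthesis: no change — [ndhgi]
Rule 5 Progressive Voicing Assimilation: [ndhgi] → [ndhki]

[ndhki]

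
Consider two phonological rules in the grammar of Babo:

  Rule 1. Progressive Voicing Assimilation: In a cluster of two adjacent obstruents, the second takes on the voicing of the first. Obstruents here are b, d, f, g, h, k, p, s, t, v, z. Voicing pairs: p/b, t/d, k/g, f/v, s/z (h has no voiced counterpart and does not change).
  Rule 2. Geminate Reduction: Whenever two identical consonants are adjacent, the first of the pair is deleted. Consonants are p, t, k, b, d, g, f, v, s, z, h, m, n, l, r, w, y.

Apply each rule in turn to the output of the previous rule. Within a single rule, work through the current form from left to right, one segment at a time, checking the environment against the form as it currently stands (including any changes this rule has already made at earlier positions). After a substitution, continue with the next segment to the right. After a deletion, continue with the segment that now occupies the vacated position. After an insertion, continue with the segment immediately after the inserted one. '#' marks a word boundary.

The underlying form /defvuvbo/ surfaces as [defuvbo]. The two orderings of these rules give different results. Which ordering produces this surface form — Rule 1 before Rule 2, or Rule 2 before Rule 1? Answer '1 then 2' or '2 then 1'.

1 then 2

Order 1 then 2:
  1 Progressive Voicing Assimilation: [defvuvbo] → [deffuvbo]
  2 Geminate Reduction: [deffuvbo] → [defuvbo]
  result: [defuvbo]
Order 2 then 1:
  2 Geminate Reduction: no change — [defvuvbo]
  1 Progressive Voicing Assimilation: [defvuvbo] → [deffuvbo]
  result: [deffuvbo]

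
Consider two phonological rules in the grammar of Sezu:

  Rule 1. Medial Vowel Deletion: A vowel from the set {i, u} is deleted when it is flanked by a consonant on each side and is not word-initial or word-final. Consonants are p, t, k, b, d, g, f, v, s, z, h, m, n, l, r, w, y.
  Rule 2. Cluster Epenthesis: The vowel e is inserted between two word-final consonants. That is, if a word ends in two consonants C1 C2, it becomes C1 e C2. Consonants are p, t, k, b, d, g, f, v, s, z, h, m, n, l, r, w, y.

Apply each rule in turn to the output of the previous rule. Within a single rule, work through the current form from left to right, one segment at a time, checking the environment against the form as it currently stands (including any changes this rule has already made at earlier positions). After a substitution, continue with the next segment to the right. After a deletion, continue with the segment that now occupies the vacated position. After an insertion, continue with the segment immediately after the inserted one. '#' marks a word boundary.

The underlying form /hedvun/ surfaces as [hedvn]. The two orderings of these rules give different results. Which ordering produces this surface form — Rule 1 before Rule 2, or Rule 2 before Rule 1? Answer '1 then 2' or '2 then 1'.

2 then 1

Order 1 then 2:
  1 Medial Vowel Deletion: [hedvun] → [hedvn]
  2 Cluster Epenthesis: [hedvn] → [hedven]
  result: [hedven]
Order 2 then 1:
  2 Cluster Epenthesis: no change — [hedvun]
  1 Medial Vowel Deletion: [hedvun] → [hedvn]
  result: [hedvn]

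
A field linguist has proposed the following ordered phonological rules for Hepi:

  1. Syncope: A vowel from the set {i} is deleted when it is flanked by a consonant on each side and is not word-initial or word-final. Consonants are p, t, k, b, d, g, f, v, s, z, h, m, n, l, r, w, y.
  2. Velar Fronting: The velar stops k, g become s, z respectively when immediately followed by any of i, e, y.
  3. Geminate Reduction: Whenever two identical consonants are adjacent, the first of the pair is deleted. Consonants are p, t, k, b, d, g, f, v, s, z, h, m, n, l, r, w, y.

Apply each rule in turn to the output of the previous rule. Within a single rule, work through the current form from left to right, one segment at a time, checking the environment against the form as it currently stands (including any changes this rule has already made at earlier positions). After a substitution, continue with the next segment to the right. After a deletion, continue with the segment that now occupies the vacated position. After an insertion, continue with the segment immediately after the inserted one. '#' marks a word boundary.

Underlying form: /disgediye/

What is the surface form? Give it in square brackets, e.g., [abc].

1 Syncope: [disgediye] → [dsgedye]
2 Velar Fronting: [dsgedye] → [dszedye]
3 Geminate Reduction: no change — [dszedye]

[dszedye]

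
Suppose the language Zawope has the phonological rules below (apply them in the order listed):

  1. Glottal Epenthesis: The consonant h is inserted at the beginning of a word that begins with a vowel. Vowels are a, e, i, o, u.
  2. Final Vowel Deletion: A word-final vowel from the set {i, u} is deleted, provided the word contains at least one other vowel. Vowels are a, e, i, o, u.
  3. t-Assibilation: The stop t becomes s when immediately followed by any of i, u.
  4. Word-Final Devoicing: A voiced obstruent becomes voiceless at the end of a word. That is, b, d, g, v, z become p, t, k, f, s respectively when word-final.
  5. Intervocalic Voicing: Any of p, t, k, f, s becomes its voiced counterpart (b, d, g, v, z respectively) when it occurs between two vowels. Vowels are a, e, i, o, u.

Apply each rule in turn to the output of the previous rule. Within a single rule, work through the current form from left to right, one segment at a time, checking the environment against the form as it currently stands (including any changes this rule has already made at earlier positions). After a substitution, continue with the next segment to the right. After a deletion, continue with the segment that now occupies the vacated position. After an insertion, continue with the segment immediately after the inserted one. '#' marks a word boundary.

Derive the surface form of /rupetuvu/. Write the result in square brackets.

1 Glottal Epenthesis: no change — [rupetuvu]
2 Final Vowel Deletion: [rupetuvu] → [rupetuv]
3 t-Assibilation: [rupetuv] → [rupesuv]
4 Word-Final Devoicing: [rupesuv] → [rupesuf]
5 Intervocalic Voicing: [rupesuf] → [rubezuf]

[rubezuf]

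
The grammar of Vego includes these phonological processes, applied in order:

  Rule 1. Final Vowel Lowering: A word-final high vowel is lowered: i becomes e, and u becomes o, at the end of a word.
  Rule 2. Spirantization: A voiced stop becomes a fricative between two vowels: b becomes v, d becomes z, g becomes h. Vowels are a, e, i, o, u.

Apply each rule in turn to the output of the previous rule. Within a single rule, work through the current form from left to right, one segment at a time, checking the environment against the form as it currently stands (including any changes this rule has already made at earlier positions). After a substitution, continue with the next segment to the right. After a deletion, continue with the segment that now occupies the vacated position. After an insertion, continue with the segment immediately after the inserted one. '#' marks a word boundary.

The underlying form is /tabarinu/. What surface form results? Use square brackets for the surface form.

Rule 1 Final Vowel Lowering: [tabarinu] → [tabarino]
Rule 2 Spirantization: [tabarino] → [tavarino]

[tavarino]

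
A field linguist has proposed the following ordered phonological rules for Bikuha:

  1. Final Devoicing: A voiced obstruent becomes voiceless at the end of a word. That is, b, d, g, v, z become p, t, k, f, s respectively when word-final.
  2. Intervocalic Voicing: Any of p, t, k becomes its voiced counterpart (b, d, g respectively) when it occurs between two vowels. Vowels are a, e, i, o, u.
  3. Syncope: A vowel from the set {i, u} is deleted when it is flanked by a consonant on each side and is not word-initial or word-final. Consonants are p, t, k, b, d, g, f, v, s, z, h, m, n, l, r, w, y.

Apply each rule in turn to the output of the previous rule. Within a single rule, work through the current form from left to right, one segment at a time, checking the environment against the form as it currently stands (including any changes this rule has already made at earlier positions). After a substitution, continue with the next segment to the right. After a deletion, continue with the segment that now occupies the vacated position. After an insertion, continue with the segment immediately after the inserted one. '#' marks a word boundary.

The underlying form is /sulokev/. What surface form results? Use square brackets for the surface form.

[slogef]

1 Final Devoicing: [sulokev] → [sulokef]
2 Intervocalic Voicing: [sulokef] → [sulogef]
3 Syncope: [sulogef] → [slogef]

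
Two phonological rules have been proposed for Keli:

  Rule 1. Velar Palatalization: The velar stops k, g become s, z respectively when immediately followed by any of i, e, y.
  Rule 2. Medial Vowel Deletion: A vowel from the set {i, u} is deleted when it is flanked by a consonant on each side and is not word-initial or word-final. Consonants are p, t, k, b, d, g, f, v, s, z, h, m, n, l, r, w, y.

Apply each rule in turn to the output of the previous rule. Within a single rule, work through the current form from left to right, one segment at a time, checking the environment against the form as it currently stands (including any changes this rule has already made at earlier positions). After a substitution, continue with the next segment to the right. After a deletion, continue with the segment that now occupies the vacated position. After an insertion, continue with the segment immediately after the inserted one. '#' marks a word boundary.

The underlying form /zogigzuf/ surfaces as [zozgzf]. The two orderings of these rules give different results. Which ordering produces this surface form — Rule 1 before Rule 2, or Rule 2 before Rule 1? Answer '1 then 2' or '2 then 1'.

Order 1 then 2:
  1 Velar Palatalization: [zogigzuf] → [zozigzuf]
  2 Medial Vowel Deletion: [zozigzuf] → [zozgzf]
  result: [zozgzf]
Order 2 then 1:
  2 Medial Vowel Deletion: [zogigzuf] → [zoggzf]
  1 Velar Palatalization: no change — [zoggzf]
  result: [zoggzf]

1 then 2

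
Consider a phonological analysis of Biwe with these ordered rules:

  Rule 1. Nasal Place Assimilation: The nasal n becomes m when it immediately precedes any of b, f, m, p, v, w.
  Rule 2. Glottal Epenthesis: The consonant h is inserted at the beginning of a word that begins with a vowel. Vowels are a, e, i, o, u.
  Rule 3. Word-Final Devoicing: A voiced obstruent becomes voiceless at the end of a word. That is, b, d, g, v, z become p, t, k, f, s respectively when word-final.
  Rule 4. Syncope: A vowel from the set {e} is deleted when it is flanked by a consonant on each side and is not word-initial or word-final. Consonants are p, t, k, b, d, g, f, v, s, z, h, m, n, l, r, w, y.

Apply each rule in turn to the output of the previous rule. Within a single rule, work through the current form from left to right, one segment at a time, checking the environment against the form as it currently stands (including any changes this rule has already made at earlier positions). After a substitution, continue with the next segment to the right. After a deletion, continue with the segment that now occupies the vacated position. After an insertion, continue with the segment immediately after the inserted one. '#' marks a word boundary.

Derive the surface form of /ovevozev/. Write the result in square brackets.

[hovvozf]

Rule 1 Nasal Place Assimilation: no change — [ovevozev]
Rule 2 Glottal Epenthesis: [ovevozev] → [hovevozev]
Rule 3 Word-Final Devoicing: [hovevozev] → [hovevozef]
Rule 4 Syncope: [hovevozef] → [hovvozf]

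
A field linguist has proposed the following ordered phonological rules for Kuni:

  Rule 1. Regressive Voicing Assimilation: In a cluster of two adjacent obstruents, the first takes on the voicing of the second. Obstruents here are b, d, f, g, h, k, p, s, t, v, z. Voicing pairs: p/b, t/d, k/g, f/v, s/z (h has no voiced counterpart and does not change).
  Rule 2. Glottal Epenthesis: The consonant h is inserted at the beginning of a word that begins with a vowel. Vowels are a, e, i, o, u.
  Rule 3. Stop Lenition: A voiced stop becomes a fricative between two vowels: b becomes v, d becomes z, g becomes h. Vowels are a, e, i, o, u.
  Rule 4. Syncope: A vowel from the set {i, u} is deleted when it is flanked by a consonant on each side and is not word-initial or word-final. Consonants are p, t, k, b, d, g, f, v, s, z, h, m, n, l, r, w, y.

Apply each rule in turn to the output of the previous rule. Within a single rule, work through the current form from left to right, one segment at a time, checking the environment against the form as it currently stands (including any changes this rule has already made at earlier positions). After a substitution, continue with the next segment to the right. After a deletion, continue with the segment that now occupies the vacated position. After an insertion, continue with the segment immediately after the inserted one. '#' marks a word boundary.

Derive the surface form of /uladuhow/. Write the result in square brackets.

Rule 1 Regressive Voicing Assimilation: no change — [uladuhow]
Rule 2 Glottal Epenthesis: [uladuhow] → [huladuhow]
Rule 3 Stop Lenition: [huladuhow] → [hulazuhow]
Rule 4 Syncope: [hulazuhow] → [hlazhow]

[hlazhow]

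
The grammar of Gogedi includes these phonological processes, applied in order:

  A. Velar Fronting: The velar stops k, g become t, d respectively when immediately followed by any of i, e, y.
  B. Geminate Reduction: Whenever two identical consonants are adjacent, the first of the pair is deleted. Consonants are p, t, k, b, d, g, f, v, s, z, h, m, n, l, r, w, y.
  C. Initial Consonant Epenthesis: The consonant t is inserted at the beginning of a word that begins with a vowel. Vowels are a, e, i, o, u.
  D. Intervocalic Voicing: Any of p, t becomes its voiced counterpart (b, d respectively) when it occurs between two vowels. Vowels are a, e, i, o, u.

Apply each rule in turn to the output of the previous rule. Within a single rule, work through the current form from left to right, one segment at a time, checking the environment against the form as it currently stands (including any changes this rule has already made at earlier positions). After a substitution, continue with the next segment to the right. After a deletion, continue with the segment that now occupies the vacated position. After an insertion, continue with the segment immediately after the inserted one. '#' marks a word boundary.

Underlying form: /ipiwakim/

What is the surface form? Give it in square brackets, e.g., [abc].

[tibiwadim]

A Velar Fronting: [ipiwakim] → [ipiwatim]
B Geminate Reduction: no change — [ipiwatim]
C Initial Consonant Epenthesis: [ipiwatim] → [tipiwatim]
D Intervocalic Voicing: [tipiwatim] → [tibiwadim]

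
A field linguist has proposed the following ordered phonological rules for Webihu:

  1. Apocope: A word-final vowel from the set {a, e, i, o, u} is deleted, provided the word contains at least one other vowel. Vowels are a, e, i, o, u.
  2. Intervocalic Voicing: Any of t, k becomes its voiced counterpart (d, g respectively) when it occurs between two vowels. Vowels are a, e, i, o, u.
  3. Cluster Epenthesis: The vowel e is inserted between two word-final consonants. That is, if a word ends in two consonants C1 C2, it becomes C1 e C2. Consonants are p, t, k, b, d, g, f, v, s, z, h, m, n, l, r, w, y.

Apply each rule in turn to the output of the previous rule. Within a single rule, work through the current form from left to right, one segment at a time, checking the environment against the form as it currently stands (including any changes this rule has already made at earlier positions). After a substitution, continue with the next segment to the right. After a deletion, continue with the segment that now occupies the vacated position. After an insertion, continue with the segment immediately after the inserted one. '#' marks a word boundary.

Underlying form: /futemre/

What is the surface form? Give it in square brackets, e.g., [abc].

[fudemer]

1 Apocope: [futemre] → [futemr]
2 Intervocalic Voicing: [futemr] → [fudemr]
3 Cluster Epenthesis: [fudemr] → [fudemer]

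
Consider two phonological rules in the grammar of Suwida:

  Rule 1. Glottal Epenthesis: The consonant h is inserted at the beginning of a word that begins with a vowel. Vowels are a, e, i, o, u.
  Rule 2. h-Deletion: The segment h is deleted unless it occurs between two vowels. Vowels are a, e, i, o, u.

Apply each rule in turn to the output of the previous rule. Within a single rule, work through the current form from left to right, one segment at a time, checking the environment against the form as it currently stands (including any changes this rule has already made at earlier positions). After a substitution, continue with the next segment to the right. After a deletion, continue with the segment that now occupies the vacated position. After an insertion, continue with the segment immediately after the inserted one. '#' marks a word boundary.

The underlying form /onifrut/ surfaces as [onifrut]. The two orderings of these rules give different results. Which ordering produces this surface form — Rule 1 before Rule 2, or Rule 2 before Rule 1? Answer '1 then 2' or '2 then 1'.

1 then 2

Order 1 then 2:
  1 Glottal Epenthesis: [onifrut] → [honifrut]
  2 h-Deletion: [honifrut] → [onifrut]
  result: [onifrut]
Order 2 then 1:
  2 h-Deletion: no change — [onifrut]
  1 Glottal Epenthesis: [onifrut] → [honifrut]
  result: [honifrut]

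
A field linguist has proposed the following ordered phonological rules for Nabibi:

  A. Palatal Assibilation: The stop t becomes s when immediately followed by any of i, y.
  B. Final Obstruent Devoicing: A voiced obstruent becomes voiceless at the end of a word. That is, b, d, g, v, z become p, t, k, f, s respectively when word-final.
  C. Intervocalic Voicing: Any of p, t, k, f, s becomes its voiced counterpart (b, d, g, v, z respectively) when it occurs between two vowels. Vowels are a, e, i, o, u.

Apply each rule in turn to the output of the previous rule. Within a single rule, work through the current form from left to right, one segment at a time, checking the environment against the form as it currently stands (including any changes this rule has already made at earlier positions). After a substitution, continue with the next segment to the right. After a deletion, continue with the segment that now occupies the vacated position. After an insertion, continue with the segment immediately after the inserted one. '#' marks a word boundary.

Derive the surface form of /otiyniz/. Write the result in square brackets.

A Palatal Assibilation: [otiyniz] → [osiyniz]
B Final Obstruent Devoicing: [osiyniz] → [osiynis]
C Intervocalic Voicing: [osiynis] → [oziynis]

[oziynis]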